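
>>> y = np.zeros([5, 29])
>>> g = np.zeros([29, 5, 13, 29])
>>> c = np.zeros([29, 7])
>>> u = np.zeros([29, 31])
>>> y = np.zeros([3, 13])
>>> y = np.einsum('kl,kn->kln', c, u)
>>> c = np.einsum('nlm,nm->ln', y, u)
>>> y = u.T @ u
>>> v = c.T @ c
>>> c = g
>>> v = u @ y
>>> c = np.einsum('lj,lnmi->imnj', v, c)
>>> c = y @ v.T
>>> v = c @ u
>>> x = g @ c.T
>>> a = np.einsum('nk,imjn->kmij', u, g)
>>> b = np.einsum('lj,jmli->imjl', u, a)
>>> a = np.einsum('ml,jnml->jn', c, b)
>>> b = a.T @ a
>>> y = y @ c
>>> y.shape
(31, 29)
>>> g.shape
(29, 5, 13, 29)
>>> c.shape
(31, 29)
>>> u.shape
(29, 31)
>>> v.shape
(31, 31)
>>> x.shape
(29, 5, 13, 31)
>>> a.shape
(13, 5)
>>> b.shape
(5, 5)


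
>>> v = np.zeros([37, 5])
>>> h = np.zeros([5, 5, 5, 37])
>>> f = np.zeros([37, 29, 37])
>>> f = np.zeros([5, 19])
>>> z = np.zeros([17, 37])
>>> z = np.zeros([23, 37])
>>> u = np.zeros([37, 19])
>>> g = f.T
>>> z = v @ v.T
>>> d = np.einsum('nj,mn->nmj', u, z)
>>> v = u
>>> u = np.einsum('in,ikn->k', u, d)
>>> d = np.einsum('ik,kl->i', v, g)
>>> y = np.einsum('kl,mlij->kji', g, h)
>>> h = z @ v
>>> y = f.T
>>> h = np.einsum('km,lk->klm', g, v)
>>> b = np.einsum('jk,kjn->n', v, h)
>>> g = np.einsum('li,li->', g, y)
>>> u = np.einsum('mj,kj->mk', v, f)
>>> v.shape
(37, 19)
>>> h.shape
(19, 37, 5)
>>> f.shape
(5, 19)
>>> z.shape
(37, 37)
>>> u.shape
(37, 5)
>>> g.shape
()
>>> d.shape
(37,)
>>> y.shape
(19, 5)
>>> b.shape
(5,)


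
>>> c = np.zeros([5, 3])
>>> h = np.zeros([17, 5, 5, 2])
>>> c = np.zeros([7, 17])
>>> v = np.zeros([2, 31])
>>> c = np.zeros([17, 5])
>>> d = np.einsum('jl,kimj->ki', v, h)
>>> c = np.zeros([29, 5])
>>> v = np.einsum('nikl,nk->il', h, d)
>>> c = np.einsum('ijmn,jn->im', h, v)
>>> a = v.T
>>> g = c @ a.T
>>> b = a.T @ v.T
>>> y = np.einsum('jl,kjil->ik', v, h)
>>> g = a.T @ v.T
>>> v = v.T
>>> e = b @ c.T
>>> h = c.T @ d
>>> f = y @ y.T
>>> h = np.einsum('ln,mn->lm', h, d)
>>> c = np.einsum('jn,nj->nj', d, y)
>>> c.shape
(5, 17)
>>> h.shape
(5, 17)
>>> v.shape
(2, 5)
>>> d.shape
(17, 5)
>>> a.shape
(2, 5)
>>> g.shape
(5, 5)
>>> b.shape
(5, 5)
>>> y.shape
(5, 17)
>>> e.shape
(5, 17)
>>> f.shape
(5, 5)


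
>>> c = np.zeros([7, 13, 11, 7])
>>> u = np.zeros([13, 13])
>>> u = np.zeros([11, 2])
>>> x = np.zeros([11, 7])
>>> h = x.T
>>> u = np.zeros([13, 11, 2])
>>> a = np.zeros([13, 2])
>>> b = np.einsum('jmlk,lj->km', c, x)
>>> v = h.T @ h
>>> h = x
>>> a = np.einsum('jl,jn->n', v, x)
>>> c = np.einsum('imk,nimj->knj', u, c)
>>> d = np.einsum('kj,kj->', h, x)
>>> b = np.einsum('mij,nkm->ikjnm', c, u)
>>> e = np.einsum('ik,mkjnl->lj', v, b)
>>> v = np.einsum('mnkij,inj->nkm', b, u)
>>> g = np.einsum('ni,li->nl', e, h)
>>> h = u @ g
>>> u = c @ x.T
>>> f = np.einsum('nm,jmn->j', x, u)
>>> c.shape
(2, 7, 7)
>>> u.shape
(2, 7, 11)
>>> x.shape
(11, 7)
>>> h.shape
(13, 11, 11)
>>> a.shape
(7,)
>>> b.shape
(7, 11, 7, 13, 2)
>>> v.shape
(11, 7, 7)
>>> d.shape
()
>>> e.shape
(2, 7)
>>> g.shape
(2, 11)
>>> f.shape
(2,)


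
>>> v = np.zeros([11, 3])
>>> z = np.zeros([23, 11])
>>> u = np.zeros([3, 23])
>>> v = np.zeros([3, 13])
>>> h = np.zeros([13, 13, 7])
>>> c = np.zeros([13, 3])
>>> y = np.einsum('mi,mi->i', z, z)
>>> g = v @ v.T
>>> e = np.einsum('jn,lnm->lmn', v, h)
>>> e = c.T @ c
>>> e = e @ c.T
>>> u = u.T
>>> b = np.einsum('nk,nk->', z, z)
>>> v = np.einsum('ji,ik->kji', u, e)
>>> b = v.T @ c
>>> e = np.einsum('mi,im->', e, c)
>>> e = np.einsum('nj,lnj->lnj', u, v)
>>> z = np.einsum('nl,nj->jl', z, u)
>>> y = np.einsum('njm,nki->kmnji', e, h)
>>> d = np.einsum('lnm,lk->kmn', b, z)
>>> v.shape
(13, 23, 3)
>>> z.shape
(3, 11)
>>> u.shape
(23, 3)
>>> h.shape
(13, 13, 7)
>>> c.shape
(13, 3)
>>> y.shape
(13, 3, 13, 23, 7)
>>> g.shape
(3, 3)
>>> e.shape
(13, 23, 3)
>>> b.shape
(3, 23, 3)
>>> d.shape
(11, 3, 23)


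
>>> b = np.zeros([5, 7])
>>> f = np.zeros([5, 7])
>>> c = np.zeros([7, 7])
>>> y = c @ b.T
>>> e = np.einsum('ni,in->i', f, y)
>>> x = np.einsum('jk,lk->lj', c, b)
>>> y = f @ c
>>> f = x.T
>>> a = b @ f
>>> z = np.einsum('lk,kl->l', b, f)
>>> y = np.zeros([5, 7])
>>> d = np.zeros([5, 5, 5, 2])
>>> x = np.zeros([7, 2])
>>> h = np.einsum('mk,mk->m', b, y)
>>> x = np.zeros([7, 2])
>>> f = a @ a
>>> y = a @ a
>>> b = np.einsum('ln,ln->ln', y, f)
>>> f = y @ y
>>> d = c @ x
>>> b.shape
(5, 5)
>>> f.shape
(5, 5)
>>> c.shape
(7, 7)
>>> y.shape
(5, 5)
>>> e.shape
(7,)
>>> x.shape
(7, 2)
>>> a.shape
(5, 5)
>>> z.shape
(5,)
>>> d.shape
(7, 2)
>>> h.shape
(5,)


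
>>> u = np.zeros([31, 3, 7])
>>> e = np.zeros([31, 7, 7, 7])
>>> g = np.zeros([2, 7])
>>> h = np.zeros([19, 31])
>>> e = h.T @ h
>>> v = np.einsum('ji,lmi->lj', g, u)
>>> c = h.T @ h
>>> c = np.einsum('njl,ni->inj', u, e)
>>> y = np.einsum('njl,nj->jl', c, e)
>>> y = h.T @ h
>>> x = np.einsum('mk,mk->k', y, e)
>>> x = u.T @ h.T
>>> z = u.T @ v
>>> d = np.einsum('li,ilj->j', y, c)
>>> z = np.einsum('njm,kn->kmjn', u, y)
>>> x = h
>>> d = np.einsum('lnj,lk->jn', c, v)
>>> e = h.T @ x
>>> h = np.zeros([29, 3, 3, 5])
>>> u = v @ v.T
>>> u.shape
(31, 31)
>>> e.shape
(31, 31)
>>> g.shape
(2, 7)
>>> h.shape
(29, 3, 3, 5)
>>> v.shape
(31, 2)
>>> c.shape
(31, 31, 3)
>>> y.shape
(31, 31)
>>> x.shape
(19, 31)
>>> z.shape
(31, 7, 3, 31)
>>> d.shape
(3, 31)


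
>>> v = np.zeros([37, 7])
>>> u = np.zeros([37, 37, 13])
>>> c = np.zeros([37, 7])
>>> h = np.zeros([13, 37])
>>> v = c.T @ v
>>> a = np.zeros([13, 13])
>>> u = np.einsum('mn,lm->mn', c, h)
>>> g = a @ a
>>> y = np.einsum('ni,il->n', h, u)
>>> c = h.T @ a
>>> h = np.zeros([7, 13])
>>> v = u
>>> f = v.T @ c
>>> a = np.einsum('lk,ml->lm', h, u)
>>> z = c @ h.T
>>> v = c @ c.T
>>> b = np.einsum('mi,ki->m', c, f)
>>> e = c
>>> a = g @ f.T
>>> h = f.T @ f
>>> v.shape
(37, 37)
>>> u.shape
(37, 7)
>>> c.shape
(37, 13)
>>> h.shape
(13, 13)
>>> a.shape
(13, 7)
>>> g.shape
(13, 13)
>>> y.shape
(13,)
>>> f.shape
(7, 13)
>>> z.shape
(37, 7)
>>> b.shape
(37,)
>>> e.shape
(37, 13)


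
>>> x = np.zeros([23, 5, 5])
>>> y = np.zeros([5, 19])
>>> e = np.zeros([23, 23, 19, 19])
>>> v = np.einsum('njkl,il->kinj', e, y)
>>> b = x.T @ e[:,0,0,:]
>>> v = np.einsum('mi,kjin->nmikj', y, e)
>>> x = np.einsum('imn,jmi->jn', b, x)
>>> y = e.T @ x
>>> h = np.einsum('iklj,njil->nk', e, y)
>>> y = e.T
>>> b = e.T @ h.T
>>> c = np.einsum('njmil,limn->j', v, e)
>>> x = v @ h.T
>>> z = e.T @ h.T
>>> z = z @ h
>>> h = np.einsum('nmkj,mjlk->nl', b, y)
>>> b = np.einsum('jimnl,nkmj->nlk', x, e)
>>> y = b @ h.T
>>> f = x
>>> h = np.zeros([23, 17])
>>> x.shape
(19, 5, 19, 23, 19)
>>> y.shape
(23, 19, 19)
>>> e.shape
(23, 23, 19, 19)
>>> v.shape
(19, 5, 19, 23, 23)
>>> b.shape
(23, 19, 23)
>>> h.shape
(23, 17)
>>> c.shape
(5,)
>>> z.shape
(19, 19, 23, 23)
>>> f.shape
(19, 5, 19, 23, 19)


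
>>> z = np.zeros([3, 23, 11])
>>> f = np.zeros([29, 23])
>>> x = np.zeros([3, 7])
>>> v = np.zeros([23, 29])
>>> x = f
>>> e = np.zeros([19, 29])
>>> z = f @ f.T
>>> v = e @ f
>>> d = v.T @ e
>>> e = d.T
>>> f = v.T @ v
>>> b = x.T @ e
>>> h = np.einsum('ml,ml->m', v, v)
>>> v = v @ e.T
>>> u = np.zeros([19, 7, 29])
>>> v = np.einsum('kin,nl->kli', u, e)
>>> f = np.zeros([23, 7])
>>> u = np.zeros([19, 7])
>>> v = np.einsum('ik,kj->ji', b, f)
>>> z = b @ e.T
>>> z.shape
(23, 29)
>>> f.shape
(23, 7)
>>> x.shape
(29, 23)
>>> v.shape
(7, 23)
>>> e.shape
(29, 23)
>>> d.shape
(23, 29)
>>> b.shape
(23, 23)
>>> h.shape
(19,)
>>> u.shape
(19, 7)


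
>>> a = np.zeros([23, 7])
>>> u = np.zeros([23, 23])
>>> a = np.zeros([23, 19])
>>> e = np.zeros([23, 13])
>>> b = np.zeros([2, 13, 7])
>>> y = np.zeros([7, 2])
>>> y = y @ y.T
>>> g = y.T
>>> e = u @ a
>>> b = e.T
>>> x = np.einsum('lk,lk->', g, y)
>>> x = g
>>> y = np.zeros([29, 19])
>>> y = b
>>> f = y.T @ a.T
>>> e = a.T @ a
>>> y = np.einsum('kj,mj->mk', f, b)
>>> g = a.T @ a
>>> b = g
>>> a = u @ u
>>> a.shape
(23, 23)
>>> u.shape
(23, 23)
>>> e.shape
(19, 19)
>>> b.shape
(19, 19)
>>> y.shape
(19, 23)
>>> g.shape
(19, 19)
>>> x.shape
(7, 7)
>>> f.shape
(23, 23)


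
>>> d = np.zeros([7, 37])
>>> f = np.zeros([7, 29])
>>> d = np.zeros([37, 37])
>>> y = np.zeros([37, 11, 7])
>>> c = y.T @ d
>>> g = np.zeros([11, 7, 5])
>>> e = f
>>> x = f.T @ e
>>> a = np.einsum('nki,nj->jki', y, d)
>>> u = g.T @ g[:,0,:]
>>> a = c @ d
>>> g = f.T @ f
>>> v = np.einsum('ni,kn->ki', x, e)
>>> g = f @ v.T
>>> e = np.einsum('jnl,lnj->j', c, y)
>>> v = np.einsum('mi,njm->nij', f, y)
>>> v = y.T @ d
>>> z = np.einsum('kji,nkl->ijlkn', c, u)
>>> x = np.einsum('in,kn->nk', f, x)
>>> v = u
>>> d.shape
(37, 37)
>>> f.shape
(7, 29)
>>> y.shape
(37, 11, 7)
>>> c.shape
(7, 11, 37)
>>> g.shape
(7, 7)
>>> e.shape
(7,)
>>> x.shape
(29, 29)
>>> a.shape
(7, 11, 37)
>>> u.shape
(5, 7, 5)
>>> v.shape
(5, 7, 5)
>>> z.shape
(37, 11, 5, 7, 5)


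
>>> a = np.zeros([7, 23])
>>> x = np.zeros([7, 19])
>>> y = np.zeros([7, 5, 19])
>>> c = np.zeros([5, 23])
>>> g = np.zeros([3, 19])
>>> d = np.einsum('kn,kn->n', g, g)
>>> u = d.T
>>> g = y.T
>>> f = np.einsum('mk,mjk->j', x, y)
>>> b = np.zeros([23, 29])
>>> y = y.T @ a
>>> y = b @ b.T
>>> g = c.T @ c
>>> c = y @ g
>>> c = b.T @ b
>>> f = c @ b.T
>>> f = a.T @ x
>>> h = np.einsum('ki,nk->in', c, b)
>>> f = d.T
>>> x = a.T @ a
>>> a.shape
(7, 23)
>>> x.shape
(23, 23)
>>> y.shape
(23, 23)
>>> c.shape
(29, 29)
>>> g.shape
(23, 23)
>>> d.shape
(19,)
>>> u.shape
(19,)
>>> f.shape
(19,)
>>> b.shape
(23, 29)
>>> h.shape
(29, 23)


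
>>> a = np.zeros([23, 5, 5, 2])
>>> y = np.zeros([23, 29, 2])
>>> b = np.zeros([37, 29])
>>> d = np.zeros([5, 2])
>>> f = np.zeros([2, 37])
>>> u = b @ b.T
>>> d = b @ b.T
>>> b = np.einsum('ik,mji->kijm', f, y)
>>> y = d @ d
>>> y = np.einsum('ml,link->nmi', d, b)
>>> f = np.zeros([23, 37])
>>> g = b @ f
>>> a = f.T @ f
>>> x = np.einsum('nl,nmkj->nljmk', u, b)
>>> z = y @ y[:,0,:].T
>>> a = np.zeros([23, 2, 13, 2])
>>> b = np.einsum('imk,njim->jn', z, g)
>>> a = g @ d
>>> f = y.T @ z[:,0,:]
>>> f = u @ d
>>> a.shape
(37, 2, 29, 37)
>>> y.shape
(29, 37, 2)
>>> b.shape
(2, 37)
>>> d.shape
(37, 37)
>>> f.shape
(37, 37)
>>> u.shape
(37, 37)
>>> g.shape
(37, 2, 29, 37)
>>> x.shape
(37, 37, 23, 2, 29)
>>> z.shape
(29, 37, 29)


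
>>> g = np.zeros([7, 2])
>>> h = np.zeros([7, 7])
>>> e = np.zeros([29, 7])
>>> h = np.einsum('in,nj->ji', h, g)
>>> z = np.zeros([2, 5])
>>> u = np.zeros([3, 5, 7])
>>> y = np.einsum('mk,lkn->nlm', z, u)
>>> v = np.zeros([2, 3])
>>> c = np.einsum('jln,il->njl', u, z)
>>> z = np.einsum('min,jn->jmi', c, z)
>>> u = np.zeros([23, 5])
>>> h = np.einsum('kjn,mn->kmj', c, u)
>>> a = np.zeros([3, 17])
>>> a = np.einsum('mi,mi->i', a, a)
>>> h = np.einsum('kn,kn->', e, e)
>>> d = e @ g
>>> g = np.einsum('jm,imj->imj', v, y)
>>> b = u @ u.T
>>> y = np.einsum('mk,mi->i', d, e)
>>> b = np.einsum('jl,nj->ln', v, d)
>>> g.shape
(7, 3, 2)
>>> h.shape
()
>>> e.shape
(29, 7)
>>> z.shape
(2, 7, 3)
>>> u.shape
(23, 5)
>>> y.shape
(7,)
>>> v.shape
(2, 3)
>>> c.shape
(7, 3, 5)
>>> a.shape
(17,)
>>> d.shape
(29, 2)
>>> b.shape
(3, 29)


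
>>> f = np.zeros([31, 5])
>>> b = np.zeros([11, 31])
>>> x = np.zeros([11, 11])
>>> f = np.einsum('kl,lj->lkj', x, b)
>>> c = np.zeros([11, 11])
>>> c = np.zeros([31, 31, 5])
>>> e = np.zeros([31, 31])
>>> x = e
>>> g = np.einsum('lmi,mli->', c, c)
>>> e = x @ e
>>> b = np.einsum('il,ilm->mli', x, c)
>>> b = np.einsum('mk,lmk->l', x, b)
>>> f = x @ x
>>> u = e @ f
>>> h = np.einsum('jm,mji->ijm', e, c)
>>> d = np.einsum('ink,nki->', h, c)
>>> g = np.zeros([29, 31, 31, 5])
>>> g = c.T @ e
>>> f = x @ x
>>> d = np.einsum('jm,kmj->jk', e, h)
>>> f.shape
(31, 31)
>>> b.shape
(5,)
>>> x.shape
(31, 31)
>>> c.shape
(31, 31, 5)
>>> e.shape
(31, 31)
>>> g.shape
(5, 31, 31)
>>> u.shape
(31, 31)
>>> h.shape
(5, 31, 31)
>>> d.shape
(31, 5)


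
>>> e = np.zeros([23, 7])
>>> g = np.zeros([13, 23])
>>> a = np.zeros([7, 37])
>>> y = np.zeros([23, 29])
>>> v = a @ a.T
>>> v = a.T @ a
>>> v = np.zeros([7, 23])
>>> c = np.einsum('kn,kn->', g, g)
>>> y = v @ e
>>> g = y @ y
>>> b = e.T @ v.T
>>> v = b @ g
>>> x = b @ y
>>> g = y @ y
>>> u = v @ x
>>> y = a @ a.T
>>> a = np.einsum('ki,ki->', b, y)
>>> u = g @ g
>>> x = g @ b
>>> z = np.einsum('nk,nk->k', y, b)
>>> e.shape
(23, 7)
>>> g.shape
(7, 7)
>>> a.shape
()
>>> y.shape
(7, 7)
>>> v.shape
(7, 7)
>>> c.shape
()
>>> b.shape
(7, 7)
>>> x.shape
(7, 7)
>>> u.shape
(7, 7)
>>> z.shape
(7,)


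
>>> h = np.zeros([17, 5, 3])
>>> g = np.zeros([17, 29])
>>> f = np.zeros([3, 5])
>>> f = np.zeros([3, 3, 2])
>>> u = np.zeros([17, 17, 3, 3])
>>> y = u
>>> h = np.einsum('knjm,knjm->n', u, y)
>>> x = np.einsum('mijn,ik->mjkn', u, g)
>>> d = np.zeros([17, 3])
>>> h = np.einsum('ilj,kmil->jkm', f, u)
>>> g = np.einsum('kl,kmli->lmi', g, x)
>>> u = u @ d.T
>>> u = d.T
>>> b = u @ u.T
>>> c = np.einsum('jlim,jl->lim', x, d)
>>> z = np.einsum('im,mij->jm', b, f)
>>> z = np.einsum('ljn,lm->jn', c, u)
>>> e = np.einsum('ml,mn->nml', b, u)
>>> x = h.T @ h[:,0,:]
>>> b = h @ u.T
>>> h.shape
(2, 17, 17)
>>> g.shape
(29, 3, 3)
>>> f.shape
(3, 3, 2)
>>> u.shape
(3, 17)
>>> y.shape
(17, 17, 3, 3)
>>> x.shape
(17, 17, 17)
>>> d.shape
(17, 3)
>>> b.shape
(2, 17, 3)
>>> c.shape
(3, 29, 3)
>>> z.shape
(29, 3)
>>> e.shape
(17, 3, 3)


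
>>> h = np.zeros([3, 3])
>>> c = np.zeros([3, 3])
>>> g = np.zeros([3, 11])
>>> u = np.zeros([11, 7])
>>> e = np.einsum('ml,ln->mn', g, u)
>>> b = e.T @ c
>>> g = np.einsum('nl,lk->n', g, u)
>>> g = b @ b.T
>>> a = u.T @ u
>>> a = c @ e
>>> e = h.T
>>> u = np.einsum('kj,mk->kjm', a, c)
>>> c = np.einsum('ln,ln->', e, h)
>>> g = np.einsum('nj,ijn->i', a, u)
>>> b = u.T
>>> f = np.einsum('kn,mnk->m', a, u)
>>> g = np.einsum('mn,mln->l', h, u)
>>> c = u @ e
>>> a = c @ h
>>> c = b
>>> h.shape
(3, 3)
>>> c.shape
(3, 7, 3)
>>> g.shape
(7,)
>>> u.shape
(3, 7, 3)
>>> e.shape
(3, 3)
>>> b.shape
(3, 7, 3)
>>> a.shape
(3, 7, 3)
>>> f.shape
(3,)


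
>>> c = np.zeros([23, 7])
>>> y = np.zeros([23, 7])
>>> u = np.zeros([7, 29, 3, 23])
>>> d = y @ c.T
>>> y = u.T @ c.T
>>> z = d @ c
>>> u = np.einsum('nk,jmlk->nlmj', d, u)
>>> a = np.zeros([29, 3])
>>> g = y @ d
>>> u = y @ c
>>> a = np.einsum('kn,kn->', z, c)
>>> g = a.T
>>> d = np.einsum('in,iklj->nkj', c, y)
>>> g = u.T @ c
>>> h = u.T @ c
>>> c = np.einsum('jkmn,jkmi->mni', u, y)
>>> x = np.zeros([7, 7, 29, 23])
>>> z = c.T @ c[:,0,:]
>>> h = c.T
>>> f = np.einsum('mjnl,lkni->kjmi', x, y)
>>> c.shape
(29, 7, 23)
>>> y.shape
(23, 3, 29, 23)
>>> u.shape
(23, 3, 29, 7)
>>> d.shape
(7, 3, 23)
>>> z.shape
(23, 7, 23)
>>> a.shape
()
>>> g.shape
(7, 29, 3, 7)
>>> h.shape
(23, 7, 29)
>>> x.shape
(7, 7, 29, 23)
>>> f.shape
(3, 7, 7, 23)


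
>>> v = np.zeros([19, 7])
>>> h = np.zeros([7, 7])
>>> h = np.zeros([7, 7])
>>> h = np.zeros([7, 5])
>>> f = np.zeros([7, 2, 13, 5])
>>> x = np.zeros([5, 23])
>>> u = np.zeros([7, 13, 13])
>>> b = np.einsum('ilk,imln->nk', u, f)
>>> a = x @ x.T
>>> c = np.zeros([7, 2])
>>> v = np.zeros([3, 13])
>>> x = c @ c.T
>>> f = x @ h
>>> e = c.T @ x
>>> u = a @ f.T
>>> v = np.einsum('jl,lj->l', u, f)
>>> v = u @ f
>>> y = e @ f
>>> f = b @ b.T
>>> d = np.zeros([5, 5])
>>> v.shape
(5, 5)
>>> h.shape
(7, 5)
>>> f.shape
(5, 5)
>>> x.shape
(7, 7)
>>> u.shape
(5, 7)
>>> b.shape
(5, 13)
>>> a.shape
(5, 5)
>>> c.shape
(7, 2)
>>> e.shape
(2, 7)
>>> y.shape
(2, 5)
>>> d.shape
(5, 5)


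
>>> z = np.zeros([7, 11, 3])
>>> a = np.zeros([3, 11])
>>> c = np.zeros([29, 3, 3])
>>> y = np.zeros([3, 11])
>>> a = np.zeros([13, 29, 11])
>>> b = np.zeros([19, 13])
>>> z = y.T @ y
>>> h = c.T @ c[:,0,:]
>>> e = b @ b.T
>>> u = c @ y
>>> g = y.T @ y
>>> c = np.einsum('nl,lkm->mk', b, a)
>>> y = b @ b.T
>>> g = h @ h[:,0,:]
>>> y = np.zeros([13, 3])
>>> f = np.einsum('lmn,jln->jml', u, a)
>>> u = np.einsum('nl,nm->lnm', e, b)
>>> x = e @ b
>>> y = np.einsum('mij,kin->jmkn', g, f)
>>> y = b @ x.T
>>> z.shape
(11, 11)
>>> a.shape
(13, 29, 11)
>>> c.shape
(11, 29)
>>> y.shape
(19, 19)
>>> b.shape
(19, 13)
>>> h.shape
(3, 3, 3)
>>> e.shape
(19, 19)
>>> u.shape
(19, 19, 13)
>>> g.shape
(3, 3, 3)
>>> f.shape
(13, 3, 29)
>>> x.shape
(19, 13)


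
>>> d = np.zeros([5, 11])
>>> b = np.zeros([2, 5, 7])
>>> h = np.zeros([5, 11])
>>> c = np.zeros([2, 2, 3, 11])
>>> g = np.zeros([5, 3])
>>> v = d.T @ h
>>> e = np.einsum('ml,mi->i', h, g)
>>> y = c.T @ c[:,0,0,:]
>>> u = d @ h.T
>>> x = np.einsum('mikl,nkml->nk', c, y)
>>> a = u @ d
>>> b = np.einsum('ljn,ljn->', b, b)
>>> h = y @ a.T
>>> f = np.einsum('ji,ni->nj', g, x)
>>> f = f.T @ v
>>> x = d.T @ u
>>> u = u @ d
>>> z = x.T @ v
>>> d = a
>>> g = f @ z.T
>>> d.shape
(5, 11)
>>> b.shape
()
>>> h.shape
(11, 3, 2, 5)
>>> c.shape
(2, 2, 3, 11)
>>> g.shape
(5, 5)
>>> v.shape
(11, 11)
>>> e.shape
(3,)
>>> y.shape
(11, 3, 2, 11)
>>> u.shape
(5, 11)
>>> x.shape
(11, 5)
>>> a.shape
(5, 11)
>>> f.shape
(5, 11)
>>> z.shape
(5, 11)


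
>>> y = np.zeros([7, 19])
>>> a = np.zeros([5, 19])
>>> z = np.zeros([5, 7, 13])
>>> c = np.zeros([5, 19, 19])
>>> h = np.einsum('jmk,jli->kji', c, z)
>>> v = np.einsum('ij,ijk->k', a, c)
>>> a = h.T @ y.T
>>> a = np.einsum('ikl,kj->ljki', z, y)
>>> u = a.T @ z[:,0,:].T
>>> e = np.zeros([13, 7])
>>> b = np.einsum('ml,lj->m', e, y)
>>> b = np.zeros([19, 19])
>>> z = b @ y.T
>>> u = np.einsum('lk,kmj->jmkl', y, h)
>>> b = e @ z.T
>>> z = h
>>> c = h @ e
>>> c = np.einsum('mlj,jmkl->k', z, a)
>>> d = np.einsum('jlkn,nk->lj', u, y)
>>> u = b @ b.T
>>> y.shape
(7, 19)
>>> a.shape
(13, 19, 7, 5)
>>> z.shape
(19, 5, 13)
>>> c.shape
(7,)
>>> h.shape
(19, 5, 13)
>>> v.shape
(19,)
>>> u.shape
(13, 13)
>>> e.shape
(13, 7)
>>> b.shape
(13, 19)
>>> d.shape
(5, 13)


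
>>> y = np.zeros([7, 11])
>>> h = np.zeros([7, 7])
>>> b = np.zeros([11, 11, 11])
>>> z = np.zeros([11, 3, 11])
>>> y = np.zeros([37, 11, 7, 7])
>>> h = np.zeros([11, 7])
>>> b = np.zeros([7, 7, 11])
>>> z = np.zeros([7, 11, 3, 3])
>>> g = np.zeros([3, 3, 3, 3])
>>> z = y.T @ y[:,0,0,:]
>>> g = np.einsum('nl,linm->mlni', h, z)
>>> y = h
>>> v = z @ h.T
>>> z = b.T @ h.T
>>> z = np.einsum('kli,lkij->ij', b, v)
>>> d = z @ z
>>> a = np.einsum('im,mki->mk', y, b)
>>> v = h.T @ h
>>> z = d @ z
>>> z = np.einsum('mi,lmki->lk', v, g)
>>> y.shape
(11, 7)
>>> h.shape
(11, 7)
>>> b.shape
(7, 7, 11)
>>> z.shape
(7, 11)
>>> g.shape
(7, 7, 11, 7)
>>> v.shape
(7, 7)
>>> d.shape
(11, 11)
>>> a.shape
(7, 7)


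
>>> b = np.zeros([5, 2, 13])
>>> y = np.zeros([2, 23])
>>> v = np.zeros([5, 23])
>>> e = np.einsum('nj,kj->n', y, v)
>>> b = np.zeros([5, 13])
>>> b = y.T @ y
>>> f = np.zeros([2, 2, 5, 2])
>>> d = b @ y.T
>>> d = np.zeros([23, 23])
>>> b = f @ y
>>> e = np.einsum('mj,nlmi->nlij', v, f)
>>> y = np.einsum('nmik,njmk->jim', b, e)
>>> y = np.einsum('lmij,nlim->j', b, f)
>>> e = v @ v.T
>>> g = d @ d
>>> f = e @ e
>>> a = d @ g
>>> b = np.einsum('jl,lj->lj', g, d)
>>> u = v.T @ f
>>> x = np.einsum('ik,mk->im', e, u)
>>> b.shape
(23, 23)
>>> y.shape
(23,)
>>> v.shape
(5, 23)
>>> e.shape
(5, 5)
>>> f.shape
(5, 5)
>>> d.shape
(23, 23)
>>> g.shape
(23, 23)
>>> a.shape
(23, 23)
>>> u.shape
(23, 5)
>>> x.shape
(5, 23)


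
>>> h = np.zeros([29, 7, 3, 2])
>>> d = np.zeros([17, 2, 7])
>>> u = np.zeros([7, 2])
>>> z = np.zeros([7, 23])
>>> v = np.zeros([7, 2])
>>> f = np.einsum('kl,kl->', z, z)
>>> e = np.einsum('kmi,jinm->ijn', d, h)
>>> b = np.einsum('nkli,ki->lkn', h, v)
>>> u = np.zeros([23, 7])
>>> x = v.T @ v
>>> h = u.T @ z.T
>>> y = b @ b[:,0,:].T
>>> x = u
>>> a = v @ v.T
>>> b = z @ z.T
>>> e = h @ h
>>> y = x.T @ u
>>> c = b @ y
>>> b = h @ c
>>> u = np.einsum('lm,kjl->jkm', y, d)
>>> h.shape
(7, 7)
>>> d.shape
(17, 2, 7)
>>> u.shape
(2, 17, 7)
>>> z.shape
(7, 23)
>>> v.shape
(7, 2)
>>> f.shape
()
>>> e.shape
(7, 7)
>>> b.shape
(7, 7)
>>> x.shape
(23, 7)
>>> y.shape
(7, 7)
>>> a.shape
(7, 7)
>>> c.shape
(7, 7)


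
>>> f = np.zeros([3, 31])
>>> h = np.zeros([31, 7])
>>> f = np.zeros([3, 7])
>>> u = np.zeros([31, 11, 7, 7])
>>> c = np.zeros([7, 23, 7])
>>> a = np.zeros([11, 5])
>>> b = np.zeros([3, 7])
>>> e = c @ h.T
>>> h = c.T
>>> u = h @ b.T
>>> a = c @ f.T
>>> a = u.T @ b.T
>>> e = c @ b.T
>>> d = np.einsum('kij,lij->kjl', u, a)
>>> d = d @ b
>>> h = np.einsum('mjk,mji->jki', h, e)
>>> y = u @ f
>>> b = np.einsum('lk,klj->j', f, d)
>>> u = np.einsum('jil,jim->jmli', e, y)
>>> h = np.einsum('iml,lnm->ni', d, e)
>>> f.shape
(3, 7)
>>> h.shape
(23, 7)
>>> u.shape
(7, 7, 3, 23)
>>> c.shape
(7, 23, 7)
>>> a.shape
(3, 23, 3)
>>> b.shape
(7,)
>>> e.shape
(7, 23, 3)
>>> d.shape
(7, 3, 7)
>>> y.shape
(7, 23, 7)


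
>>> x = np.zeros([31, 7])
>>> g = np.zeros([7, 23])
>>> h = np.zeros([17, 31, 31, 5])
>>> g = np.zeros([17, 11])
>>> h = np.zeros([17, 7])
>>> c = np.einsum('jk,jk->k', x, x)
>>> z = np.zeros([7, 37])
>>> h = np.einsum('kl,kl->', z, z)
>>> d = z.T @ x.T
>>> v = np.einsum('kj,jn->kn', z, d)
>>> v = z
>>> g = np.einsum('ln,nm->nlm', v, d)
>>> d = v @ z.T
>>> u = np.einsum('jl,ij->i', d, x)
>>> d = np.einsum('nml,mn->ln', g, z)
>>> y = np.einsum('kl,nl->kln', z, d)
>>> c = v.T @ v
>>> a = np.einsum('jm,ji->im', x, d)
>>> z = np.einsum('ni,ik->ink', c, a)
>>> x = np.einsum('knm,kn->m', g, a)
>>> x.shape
(31,)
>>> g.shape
(37, 7, 31)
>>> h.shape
()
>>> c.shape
(37, 37)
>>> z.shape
(37, 37, 7)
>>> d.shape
(31, 37)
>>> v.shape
(7, 37)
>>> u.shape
(31,)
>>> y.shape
(7, 37, 31)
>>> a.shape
(37, 7)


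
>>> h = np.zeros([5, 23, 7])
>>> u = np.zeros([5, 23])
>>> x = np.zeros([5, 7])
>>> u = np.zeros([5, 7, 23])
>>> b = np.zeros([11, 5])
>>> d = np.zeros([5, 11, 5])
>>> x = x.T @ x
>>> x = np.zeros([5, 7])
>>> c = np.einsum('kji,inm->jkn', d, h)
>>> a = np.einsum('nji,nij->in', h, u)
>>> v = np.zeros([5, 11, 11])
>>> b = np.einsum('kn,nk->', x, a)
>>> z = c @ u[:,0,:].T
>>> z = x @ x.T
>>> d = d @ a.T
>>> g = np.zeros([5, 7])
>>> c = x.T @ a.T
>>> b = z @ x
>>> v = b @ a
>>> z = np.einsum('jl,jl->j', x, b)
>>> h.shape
(5, 23, 7)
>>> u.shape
(5, 7, 23)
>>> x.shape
(5, 7)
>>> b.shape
(5, 7)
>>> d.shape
(5, 11, 7)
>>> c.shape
(7, 7)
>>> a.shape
(7, 5)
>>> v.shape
(5, 5)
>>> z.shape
(5,)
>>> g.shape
(5, 7)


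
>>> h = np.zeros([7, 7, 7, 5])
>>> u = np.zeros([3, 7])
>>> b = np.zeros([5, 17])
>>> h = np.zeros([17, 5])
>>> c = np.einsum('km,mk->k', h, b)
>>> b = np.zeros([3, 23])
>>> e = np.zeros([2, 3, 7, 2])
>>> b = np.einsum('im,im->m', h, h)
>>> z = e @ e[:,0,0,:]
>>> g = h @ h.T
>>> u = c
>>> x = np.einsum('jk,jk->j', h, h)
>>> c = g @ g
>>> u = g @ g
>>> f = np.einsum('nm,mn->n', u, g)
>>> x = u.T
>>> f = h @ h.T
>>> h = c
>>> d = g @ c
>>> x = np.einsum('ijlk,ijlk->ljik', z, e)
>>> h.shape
(17, 17)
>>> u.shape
(17, 17)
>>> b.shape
(5,)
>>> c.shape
(17, 17)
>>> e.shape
(2, 3, 7, 2)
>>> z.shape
(2, 3, 7, 2)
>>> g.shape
(17, 17)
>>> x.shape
(7, 3, 2, 2)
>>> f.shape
(17, 17)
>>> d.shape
(17, 17)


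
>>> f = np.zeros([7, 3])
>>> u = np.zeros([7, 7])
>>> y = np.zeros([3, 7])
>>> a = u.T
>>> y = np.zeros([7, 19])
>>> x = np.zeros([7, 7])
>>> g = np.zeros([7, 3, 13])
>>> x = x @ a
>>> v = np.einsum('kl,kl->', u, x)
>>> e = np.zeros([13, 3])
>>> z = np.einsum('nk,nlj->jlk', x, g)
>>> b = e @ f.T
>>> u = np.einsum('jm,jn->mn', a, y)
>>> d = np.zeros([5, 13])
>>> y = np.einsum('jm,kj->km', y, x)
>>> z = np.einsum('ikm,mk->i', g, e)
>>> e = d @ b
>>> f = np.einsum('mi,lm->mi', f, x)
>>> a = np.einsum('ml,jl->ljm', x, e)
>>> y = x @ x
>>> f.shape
(7, 3)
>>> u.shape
(7, 19)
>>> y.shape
(7, 7)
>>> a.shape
(7, 5, 7)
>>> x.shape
(7, 7)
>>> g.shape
(7, 3, 13)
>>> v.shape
()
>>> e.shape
(5, 7)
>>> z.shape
(7,)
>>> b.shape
(13, 7)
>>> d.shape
(5, 13)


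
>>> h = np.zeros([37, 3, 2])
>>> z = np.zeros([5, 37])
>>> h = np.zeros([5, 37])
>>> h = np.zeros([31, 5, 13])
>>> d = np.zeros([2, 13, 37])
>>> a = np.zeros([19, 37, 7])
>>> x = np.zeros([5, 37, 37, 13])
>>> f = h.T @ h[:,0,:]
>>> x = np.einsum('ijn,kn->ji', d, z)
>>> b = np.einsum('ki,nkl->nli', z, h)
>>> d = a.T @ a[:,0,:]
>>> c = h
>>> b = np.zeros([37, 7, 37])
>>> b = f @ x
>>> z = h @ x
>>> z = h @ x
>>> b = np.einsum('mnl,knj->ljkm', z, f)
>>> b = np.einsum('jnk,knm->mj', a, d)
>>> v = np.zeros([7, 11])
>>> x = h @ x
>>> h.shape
(31, 5, 13)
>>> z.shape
(31, 5, 2)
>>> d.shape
(7, 37, 7)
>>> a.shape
(19, 37, 7)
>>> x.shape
(31, 5, 2)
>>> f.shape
(13, 5, 13)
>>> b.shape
(7, 19)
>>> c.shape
(31, 5, 13)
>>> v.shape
(7, 11)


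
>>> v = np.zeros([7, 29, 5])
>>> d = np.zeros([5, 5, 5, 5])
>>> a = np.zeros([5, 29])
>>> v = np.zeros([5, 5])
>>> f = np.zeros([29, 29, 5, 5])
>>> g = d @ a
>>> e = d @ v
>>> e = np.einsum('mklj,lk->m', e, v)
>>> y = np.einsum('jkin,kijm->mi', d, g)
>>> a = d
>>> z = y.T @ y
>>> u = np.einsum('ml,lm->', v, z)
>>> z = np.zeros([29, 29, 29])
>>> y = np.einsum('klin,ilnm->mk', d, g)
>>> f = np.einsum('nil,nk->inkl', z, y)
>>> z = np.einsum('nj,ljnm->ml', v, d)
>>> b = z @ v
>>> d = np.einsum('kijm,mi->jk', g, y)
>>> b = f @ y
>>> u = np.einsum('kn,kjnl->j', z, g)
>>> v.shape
(5, 5)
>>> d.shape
(5, 5)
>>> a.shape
(5, 5, 5, 5)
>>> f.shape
(29, 29, 5, 29)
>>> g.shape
(5, 5, 5, 29)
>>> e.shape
(5,)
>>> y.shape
(29, 5)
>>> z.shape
(5, 5)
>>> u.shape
(5,)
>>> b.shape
(29, 29, 5, 5)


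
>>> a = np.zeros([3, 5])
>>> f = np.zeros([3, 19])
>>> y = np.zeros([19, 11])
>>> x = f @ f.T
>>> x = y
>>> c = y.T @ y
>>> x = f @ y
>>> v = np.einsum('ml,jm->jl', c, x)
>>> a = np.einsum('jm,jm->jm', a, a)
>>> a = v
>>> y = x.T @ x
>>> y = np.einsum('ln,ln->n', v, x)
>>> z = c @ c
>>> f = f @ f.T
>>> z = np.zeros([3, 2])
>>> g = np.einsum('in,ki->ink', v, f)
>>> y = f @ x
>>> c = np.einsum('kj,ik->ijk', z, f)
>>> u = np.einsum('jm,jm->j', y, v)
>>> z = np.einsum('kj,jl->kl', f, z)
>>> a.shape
(3, 11)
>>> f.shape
(3, 3)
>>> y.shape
(3, 11)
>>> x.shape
(3, 11)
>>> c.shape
(3, 2, 3)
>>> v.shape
(3, 11)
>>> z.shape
(3, 2)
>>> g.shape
(3, 11, 3)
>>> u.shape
(3,)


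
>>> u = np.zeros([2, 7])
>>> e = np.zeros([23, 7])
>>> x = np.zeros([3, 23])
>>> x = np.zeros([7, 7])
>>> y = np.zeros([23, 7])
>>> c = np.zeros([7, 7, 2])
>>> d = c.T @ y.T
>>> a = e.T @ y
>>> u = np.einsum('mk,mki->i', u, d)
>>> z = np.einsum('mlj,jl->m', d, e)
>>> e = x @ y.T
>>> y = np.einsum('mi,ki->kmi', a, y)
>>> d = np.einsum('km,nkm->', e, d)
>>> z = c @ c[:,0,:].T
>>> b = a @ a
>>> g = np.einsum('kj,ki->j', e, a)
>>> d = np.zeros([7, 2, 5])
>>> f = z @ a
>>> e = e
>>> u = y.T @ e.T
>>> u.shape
(7, 7, 7)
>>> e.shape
(7, 23)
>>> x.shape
(7, 7)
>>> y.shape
(23, 7, 7)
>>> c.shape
(7, 7, 2)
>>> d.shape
(7, 2, 5)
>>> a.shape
(7, 7)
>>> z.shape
(7, 7, 7)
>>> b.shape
(7, 7)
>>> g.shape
(23,)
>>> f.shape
(7, 7, 7)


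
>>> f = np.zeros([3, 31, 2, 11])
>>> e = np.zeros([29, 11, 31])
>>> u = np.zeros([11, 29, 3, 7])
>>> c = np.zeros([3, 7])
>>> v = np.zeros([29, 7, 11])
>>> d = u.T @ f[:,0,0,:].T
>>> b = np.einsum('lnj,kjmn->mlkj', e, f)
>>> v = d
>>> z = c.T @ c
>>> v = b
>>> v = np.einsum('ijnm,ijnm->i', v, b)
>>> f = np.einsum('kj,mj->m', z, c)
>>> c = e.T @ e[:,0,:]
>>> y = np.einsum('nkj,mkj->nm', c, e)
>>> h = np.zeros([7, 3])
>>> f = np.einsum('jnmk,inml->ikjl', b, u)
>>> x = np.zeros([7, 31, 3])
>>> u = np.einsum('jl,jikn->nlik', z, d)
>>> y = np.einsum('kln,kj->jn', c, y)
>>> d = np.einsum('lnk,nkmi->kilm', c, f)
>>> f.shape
(11, 31, 2, 7)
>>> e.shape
(29, 11, 31)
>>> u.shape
(3, 7, 3, 29)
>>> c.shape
(31, 11, 31)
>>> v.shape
(2,)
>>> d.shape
(31, 7, 31, 2)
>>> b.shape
(2, 29, 3, 31)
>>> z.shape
(7, 7)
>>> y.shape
(29, 31)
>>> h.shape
(7, 3)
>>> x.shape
(7, 31, 3)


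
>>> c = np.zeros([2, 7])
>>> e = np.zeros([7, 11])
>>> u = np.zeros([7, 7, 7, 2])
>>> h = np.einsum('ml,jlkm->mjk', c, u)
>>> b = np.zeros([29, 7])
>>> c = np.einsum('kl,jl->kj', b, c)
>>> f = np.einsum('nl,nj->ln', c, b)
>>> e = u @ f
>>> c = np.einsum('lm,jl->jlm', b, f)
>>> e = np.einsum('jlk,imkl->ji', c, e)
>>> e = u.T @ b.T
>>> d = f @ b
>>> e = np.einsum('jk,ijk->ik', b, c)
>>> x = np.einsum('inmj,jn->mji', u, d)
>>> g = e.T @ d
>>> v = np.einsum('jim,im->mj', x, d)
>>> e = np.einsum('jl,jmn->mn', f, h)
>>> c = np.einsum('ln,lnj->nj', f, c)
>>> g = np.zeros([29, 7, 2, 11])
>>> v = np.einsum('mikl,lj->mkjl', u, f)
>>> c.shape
(29, 7)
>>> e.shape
(7, 7)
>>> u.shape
(7, 7, 7, 2)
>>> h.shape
(2, 7, 7)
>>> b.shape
(29, 7)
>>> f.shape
(2, 29)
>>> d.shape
(2, 7)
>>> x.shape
(7, 2, 7)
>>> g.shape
(29, 7, 2, 11)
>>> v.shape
(7, 7, 29, 2)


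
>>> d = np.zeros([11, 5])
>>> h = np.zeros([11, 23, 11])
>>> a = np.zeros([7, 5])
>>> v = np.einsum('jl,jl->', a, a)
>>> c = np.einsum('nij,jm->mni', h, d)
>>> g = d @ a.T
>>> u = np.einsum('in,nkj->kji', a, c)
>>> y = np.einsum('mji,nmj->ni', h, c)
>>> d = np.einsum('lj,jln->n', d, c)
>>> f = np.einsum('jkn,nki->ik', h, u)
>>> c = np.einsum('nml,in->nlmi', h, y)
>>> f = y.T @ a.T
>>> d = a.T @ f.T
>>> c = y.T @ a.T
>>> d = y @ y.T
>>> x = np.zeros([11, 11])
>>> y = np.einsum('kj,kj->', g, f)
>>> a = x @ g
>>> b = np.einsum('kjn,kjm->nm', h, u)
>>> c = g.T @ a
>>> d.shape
(5, 5)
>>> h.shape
(11, 23, 11)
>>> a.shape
(11, 7)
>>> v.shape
()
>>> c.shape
(7, 7)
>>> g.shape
(11, 7)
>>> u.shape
(11, 23, 7)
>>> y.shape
()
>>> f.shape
(11, 7)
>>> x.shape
(11, 11)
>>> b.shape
(11, 7)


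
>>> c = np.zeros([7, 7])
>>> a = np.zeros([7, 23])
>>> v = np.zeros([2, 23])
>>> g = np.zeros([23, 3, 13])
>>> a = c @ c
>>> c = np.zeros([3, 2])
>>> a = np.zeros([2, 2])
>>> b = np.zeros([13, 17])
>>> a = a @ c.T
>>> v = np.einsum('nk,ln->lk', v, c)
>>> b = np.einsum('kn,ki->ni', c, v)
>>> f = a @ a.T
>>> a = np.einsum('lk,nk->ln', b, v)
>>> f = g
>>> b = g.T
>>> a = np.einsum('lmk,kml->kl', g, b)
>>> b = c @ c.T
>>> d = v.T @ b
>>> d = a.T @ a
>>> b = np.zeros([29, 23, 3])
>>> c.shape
(3, 2)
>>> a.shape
(13, 23)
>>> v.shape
(3, 23)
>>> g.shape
(23, 3, 13)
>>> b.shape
(29, 23, 3)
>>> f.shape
(23, 3, 13)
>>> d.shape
(23, 23)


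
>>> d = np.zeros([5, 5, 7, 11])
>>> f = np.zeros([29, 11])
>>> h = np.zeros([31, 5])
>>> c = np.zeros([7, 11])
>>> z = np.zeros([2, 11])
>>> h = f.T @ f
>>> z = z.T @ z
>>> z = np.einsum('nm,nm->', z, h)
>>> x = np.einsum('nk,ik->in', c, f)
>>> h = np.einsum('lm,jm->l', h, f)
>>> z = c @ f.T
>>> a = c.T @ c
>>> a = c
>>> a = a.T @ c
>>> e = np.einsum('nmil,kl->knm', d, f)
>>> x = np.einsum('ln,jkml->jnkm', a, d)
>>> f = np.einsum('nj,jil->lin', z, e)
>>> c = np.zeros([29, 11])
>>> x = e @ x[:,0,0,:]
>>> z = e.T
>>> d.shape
(5, 5, 7, 11)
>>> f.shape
(5, 5, 7)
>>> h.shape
(11,)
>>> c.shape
(29, 11)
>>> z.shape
(5, 5, 29)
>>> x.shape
(29, 5, 7)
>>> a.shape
(11, 11)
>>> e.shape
(29, 5, 5)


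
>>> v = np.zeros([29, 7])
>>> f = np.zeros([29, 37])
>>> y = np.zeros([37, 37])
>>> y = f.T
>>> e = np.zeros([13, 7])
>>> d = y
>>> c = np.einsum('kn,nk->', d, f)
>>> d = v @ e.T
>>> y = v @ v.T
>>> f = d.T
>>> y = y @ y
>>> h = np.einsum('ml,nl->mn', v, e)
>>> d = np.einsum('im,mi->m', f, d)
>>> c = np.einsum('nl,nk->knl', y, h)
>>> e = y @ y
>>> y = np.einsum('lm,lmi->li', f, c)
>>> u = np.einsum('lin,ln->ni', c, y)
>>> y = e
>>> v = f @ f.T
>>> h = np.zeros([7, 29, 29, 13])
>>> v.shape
(13, 13)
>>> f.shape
(13, 29)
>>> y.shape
(29, 29)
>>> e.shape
(29, 29)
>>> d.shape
(29,)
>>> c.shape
(13, 29, 29)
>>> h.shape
(7, 29, 29, 13)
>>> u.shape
(29, 29)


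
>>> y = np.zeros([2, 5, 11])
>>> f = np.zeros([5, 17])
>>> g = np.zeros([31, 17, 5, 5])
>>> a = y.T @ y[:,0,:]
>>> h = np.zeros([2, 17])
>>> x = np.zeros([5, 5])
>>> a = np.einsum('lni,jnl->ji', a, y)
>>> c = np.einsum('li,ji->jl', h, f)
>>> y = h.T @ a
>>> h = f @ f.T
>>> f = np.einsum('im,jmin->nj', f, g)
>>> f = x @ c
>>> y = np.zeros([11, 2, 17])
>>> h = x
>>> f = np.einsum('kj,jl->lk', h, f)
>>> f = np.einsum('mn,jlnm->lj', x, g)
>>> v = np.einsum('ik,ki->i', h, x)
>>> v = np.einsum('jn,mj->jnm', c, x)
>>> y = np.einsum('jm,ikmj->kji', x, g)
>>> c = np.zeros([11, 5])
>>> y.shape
(17, 5, 31)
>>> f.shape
(17, 31)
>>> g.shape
(31, 17, 5, 5)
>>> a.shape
(2, 11)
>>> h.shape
(5, 5)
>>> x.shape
(5, 5)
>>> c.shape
(11, 5)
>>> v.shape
(5, 2, 5)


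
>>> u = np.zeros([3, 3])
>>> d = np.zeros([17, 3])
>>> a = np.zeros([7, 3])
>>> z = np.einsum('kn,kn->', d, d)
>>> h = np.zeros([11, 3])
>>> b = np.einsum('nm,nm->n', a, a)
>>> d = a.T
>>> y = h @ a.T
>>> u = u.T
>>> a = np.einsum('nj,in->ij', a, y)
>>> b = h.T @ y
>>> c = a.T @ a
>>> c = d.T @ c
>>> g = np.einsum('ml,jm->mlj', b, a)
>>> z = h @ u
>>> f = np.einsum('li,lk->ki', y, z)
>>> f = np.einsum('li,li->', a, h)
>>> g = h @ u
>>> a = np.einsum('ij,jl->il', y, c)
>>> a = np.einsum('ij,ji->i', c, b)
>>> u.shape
(3, 3)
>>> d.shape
(3, 7)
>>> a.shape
(7,)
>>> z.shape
(11, 3)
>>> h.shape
(11, 3)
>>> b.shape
(3, 7)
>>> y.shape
(11, 7)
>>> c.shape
(7, 3)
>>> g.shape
(11, 3)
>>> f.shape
()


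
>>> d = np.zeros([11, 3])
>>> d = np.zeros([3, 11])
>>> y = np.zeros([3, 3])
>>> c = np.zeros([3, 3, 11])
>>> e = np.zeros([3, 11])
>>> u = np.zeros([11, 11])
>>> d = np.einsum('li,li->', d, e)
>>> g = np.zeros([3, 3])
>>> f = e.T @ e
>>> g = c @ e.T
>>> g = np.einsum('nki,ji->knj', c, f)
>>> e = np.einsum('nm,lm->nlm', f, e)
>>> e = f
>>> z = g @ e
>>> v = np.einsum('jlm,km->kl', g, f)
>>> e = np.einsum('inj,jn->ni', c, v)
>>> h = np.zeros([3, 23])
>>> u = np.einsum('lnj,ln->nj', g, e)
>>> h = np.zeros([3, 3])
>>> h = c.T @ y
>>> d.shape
()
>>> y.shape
(3, 3)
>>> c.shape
(3, 3, 11)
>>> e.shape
(3, 3)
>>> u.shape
(3, 11)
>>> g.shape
(3, 3, 11)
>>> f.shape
(11, 11)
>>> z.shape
(3, 3, 11)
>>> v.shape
(11, 3)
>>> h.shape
(11, 3, 3)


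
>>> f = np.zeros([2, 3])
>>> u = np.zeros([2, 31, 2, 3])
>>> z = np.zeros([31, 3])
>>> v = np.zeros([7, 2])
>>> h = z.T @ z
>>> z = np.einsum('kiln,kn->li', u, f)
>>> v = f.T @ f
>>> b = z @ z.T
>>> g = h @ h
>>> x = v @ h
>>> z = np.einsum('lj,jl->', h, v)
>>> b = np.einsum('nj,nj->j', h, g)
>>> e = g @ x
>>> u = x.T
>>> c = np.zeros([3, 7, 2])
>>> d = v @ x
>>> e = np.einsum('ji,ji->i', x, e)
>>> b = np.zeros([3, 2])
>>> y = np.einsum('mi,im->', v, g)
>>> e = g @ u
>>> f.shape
(2, 3)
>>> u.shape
(3, 3)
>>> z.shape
()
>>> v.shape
(3, 3)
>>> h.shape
(3, 3)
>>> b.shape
(3, 2)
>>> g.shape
(3, 3)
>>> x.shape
(3, 3)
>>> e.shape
(3, 3)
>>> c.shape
(3, 7, 2)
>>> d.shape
(3, 3)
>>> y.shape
()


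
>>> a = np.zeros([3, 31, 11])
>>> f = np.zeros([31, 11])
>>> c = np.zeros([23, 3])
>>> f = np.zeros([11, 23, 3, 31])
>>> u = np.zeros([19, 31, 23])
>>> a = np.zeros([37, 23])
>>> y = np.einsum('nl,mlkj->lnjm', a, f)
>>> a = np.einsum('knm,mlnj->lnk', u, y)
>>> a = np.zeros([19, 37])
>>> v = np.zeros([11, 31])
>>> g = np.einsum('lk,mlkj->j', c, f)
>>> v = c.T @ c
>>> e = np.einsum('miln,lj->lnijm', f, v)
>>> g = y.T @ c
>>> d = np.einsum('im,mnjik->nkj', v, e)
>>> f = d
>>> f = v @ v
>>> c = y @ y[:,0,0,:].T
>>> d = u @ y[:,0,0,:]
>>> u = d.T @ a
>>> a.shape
(19, 37)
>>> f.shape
(3, 3)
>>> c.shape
(23, 37, 31, 23)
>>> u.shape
(11, 31, 37)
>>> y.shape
(23, 37, 31, 11)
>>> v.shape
(3, 3)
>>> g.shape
(11, 31, 37, 3)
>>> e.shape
(3, 31, 23, 3, 11)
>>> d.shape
(19, 31, 11)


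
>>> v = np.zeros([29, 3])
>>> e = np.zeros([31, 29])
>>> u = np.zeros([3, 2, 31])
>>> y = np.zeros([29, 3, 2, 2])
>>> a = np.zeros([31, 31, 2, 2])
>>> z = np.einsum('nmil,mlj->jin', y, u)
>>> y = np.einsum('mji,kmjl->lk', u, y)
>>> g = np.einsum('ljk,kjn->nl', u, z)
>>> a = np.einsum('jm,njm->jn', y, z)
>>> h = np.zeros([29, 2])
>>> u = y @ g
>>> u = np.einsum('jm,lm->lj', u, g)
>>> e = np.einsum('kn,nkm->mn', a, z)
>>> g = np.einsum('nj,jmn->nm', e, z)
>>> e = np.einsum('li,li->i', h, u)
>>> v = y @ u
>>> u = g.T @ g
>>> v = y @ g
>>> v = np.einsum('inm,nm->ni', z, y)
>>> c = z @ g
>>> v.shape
(2, 31)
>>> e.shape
(2,)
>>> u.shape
(2, 2)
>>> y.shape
(2, 29)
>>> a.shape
(2, 31)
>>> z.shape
(31, 2, 29)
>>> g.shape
(29, 2)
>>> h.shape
(29, 2)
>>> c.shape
(31, 2, 2)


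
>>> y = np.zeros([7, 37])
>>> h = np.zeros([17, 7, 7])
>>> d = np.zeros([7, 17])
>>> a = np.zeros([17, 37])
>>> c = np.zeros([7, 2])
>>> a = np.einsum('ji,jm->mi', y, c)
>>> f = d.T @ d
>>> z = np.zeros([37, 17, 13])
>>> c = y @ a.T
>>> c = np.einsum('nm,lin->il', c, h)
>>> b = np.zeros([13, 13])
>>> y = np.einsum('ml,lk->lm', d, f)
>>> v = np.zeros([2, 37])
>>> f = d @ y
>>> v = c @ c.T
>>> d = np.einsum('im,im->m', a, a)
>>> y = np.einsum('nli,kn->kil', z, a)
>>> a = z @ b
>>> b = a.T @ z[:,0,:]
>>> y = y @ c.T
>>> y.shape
(2, 13, 7)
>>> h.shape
(17, 7, 7)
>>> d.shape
(37,)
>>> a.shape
(37, 17, 13)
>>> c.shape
(7, 17)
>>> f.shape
(7, 7)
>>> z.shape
(37, 17, 13)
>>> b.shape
(13, 17, 13)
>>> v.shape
(7, 7)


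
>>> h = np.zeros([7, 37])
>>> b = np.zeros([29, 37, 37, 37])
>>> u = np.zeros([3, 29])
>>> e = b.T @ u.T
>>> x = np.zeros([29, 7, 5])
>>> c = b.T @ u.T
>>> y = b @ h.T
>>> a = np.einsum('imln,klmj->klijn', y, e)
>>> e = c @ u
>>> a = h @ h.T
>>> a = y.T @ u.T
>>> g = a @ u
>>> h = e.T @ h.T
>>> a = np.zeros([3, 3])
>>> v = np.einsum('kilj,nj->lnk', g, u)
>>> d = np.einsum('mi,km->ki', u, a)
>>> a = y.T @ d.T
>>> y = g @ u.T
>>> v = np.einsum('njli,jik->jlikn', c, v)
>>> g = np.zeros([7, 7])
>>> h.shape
(29, 37, 37, 7)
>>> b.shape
(29, 37, 37, 37)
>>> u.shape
(3, 29)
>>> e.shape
(37, 37, 37, 29)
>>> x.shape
(29, 7, 5)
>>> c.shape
(37, 37, 37, 3)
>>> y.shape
(7, 37, 37, 3)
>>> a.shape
(7, 37, 37, 3)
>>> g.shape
(7, 7)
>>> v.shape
(37, 37, 3, 7, 37)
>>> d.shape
(3, 29)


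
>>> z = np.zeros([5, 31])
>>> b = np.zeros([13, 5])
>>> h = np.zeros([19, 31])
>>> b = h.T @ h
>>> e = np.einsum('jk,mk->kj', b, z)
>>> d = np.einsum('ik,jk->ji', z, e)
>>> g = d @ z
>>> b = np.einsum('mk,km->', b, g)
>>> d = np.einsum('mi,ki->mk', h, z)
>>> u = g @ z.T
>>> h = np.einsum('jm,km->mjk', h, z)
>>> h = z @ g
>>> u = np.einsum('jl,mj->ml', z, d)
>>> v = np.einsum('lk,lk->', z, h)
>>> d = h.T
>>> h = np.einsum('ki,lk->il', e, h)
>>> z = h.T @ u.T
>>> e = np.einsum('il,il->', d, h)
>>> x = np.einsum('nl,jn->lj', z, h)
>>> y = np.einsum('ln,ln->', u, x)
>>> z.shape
(5, 19)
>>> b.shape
()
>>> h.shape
(31, 5)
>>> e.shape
()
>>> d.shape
(31, 5)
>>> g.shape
(31, 31)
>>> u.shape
(19, 31)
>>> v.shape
()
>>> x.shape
(19, 31)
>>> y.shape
()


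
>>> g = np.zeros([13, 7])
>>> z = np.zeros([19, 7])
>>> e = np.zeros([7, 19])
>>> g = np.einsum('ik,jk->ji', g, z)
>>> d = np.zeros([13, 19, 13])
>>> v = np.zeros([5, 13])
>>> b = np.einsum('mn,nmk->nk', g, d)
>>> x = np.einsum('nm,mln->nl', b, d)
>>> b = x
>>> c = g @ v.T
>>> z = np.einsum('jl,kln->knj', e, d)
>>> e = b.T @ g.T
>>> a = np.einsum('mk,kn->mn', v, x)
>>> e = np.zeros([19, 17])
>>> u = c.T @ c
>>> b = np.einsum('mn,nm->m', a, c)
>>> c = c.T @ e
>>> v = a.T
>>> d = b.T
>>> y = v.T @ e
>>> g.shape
(19, 13)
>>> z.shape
(13, 13, 7)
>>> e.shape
(19, 17)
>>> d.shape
(5,)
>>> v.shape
(19, 5)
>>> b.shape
(5,)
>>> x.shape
(13, 19)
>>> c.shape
(5, 17)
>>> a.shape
(5, 19)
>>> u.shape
(5, 5)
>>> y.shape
(5, 17)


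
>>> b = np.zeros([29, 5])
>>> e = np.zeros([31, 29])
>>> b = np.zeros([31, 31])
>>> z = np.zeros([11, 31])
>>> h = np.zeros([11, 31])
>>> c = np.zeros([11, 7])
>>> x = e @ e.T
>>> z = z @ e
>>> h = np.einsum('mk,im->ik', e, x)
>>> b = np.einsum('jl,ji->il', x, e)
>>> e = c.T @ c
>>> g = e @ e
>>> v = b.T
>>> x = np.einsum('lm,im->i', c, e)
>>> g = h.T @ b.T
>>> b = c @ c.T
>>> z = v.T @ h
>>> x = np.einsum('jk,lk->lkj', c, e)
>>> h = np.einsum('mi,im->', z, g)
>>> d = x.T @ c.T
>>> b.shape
(11, 11)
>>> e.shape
(7, 7)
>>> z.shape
(29, 29)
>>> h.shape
()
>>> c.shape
(11, 7)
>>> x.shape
(7, 7, 11)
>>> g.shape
(29, 29)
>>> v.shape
(31, 29)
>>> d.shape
(11, 7, 11)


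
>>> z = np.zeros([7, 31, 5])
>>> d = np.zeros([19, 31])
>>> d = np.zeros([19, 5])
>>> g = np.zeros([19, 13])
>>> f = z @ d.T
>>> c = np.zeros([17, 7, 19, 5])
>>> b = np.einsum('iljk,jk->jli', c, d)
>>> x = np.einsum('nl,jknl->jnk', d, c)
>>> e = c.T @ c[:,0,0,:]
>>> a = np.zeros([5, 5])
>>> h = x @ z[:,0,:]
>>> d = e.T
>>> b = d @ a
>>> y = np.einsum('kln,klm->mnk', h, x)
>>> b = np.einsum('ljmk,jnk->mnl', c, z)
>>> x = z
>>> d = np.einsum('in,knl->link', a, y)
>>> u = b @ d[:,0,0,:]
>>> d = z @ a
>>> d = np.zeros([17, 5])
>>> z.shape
(7, 31, 5)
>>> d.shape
(17, 5)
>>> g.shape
(19, 13)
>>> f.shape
(7, 31, 19)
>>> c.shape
(17, 7, 19, 5)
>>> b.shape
(19, 31, 17)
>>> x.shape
(7, 31, 5)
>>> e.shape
(5, 19, 7, 5)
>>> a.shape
(5, 5)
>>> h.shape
(17, 19, 5)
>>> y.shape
(7, 5, 17)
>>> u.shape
(19, 31, 7)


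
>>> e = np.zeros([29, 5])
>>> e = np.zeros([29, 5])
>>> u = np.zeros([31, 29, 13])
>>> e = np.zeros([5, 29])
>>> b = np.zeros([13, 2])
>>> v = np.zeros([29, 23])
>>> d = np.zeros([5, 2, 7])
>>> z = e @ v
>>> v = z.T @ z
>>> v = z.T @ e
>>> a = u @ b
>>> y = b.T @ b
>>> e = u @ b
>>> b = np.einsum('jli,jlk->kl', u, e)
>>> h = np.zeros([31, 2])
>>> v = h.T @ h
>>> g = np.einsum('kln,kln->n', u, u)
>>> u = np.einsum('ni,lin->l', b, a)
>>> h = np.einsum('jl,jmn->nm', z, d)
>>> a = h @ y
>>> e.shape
(31, 29, 2)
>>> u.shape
(31,)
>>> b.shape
(2, 29)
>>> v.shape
(2, 2)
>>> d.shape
(5, 2, 7)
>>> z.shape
(5, 23)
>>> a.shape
(7, 2)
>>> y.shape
(2, 2)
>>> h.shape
(7, 2)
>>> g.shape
(13,)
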